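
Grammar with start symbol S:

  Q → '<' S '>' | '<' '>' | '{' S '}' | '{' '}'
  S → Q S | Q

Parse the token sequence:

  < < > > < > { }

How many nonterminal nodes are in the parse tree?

[S [Q < [S [Q < >]] >] [S [Q < >] [S [Q { }]]]]

8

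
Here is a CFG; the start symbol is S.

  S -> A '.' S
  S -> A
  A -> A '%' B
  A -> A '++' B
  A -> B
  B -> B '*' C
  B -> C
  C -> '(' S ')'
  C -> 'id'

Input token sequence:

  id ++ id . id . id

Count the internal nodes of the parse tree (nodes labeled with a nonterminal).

15

[S [A [A [B [C id]]] ++ [B [C id]]] . [S [A [B [C id]]] . [S [A [B [C id]]]]]]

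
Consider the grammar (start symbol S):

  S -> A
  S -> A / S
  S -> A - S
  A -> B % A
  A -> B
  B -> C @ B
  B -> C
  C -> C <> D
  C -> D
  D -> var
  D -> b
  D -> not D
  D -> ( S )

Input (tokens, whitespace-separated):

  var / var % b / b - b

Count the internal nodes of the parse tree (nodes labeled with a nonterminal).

[S [A [B [C [D var]]]] / [S [A [B [C [D var]]] % [A [B [C [D b]]]]] / [S [A [B [C [D b]]]] - [S [A [B [C [D b]]]]]]]]

24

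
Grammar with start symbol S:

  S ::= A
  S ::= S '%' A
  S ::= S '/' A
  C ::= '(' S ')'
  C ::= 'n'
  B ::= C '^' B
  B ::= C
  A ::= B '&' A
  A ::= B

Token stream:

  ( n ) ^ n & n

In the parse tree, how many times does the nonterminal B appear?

[S [A [B [C ( [S [A [B [C n]]]] )] ^ [B [C n]]] & [A [B [C n]]]]]

4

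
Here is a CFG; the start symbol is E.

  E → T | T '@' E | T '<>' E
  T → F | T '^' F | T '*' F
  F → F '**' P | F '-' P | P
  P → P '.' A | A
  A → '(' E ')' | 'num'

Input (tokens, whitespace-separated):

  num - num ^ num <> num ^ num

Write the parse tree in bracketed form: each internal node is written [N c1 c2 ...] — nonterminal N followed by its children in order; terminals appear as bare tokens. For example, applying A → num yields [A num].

E
T <> E
T ^ F <> E
F ^ F <> E
F - P ^ F <> E
P - P ^ F <> E
A - P ^ F <> E
num - P ^ F <> E
num - A ^ F <> E
num - num ^ F <> E
num - num ^ P <> E
num - num ^ A <> E
num - num ^ num <> E
num - num ^ num <> T
num - num ^ num <> T ^ F
num - num ^ num <> F ^ F
num - num ^ num <> P ^ F
num - num ^ num <> A ^ F
num - num ^ num <> num ^ F
num - num ^ num <> num ^ P
num - num ^ num <> num ^ A
num - num ^ num <> num ^ num

[E [T [T [F [F [P [A num]]] - [P [A num]]]] ^ [F [P [A num]]]] <> [E [T [T [F [P [A num]]]] ^ [F [P [A num]]]]]]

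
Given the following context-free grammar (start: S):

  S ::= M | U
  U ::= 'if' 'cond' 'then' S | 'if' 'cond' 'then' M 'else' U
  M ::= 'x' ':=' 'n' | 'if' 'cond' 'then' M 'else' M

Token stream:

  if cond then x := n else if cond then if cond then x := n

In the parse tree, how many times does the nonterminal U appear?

[S [U if cond then [M x := n] else [U if cond then [S [U if cond then [S [M x := n]]]]]]]

3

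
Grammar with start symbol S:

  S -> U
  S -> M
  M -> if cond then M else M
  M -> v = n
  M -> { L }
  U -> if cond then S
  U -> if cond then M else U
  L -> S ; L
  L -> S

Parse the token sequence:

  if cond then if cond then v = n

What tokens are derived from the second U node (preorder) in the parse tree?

if cond then v = n

[S [U if cond then [S [U if cond then [S [M v = n]]]]]]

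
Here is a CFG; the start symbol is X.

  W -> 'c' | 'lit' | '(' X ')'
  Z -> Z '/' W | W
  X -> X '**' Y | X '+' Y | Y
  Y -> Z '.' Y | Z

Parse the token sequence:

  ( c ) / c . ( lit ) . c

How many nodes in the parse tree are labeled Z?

[X [Y [Z [Z [W ( [X [Y [Z [W c]]]] )]] / [W c]] . [Y [Z [W ( [X [Y [Z [W lit]]]] )]] . [Y [Z [W c]]]]]]

6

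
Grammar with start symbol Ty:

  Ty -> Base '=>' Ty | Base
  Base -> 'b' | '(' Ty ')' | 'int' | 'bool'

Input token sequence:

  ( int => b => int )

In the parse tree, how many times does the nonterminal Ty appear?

4

[Ty [Base ( [Ty [Base int] => [Ty [Base b] => [Ty [Base int]]]] )]]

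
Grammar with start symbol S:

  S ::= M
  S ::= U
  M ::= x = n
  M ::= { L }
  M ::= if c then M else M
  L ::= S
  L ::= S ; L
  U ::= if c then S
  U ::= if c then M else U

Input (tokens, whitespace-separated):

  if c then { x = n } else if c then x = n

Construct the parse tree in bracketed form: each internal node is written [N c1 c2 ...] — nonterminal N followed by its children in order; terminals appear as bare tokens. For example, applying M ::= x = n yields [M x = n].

S
U
if c then M else U
if c then { L } else U
if c then { S } else U
if c then { M } else U
if c then { x = n } else U
if c then { x = n } else if c then S
if c then { x = n } else if c then M
if c then { x = n } else if c then x = n

[S [U if c then [M { [L [S [M x = n]]] }] else [U if c then [S [M x = n]]]]]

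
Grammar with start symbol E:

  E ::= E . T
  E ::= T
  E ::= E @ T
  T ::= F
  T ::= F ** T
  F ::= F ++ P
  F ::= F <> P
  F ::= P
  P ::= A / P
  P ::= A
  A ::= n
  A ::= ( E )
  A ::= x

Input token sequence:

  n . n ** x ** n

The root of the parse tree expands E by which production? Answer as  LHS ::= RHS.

E ::= E . T

[E [E [T [F [P [A n]]]]] . [T [F [P [A n]]] ** [T [F [P [A x]]] ** [T [F [P [A n]]]]]]]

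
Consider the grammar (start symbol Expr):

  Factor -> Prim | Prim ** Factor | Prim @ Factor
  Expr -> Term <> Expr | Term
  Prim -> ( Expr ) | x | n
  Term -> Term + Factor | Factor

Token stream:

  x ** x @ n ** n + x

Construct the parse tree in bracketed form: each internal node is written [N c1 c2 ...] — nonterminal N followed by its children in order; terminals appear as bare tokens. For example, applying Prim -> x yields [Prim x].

[Expr [Term [Term [Factor [Prim x] ** [Factor [Prim x] @ [Factor [Prim n] ** [Factor [Prim n]]]]]] + [Factor [Prim x]]]]

Expr
Term
Term + Factor
Factor + Factor
Prim ** Factor + Factor
x ** Factor + Factor
x ** Prim @ Factor + Factor
x ** x @ Factor + Factor
x ** x @ Prim ** Factor + Factor
x ** x @ n ** Factor + Factor
x ** x @ n ** Prim + Factor
x ** x @ n ** n + Factor
x ** x @ n ** n + Prim
x ** x @ n ** n + x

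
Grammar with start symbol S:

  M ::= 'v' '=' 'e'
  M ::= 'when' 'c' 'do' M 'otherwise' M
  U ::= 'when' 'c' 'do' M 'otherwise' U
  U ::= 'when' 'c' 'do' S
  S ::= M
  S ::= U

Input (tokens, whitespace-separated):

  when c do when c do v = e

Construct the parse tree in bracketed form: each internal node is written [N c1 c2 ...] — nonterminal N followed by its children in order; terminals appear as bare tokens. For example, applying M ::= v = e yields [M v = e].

S
U
when c do S
when c do U
when c do when c do S
when c do when c do M
when c do when c do v = e

[S [U when c do [S [U when c do [S [M v = e]]]]]]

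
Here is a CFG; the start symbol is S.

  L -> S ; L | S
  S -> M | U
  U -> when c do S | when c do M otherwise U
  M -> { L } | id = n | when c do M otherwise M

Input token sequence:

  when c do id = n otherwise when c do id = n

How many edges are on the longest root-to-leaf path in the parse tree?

5

[S [U when c do [M id = n] otherwise [U when c do [S [M id = n]]]]]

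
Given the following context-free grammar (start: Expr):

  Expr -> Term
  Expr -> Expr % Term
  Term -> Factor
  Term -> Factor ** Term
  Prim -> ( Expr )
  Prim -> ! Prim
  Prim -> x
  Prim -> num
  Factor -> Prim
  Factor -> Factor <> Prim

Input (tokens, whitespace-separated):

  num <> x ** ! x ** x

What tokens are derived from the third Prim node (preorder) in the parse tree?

[Expr [Term [Factor [Factor [Prim num]] <> [Prim x]] ** [Term [Factor [Prim ! [Prim x]]] ** [Term [Factor [Prim x]]]]]]

! x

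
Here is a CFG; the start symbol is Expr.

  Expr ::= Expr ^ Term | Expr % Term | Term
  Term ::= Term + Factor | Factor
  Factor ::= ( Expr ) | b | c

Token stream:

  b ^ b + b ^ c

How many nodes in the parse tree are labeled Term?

[Expr [Expr [Expr [Term [Factor b]]] ^ [Term [Term [Factor b]] + [Factor b]]] ^ [Term [Factor c]]]

4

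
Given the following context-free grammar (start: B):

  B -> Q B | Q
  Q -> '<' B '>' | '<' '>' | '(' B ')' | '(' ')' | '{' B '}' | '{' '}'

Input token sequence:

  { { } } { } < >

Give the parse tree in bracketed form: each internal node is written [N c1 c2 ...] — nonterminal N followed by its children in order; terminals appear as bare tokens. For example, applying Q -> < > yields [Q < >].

[B [Q { [B [Q { }]] }] [B [Q { }] [B [Q < >]]]]

B
Q B
{ B } B
{ Q } B
{ { } } B
{ { } } Q B
{ { } } { } B
{ { } } { } Q
{ { } } { } < >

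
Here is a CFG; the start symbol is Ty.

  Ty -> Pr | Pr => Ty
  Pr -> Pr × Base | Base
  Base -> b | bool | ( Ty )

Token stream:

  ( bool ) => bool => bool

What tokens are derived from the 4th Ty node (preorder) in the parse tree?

bool

[Ty [Pr [Base ( [Ty [Pr [Base bool]]] )]] => [Ty [Pr [Base bool]] => [Ty [Pr [Base bool]]]]]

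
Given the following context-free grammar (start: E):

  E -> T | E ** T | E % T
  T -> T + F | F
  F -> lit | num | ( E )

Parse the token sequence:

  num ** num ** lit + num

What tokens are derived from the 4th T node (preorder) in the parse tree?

lit

[E [E [E [T [F num]]] ** [T [F num]]] ** [T [T [F lit]] + [F num]]]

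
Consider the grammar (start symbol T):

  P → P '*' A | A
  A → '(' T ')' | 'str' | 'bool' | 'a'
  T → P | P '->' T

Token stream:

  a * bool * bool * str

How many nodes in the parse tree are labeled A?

[T [P [P [P [P [A a]] * [A bool]] * [A bool]] * [A str]]]

4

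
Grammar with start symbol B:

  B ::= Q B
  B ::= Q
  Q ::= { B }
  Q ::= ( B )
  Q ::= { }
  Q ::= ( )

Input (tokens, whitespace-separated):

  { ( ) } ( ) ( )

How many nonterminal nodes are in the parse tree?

[B [Q { [B [Q ( )]] }] [B [Q ( )] [B [Q ( )]]]]

8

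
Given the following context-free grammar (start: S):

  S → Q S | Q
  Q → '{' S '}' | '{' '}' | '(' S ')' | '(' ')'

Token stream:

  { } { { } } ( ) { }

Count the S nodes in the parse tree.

[S [Q { }] [S [Q { [S [Q { }]] }] [S [Q ( )] [S [Q { }]]]]]

5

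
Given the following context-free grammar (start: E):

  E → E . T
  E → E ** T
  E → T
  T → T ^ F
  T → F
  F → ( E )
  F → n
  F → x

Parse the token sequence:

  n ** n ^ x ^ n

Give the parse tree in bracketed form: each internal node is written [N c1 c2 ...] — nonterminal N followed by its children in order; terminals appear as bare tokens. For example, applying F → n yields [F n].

E
E ** T
T ** T
F ** T
n ** T
n ** T ^ F
n ** T ^ F ^ F
n ** F ^ F ^ F
n ** n ^ F ^ F
n ** n ^ x ^ F
n ** n ^ x ^ n

[E [E [T [F n]]] ** [T [T [T [F n]] ^ [F x]] ^ [F n]]]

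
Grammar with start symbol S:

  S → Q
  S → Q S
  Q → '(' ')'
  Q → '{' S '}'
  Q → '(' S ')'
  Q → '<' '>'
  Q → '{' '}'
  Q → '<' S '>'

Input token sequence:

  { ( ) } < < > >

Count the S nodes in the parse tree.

4

[S [Q { [S [Q ( )]] }] [S [Q < [S [Q < >]] >]]]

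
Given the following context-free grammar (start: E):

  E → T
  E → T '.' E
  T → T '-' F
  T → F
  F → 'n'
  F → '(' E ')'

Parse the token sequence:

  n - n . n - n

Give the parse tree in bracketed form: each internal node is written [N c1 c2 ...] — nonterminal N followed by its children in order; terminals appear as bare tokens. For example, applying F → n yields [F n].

E
T . E
T - F . E
F - F . E
n - F . E
n - n . E
n - n . T
n - n . T - F
n - n . F - F
n - n . n - F
n - n . n - n

[E [T [T [F n]] - [F n]] . [E [T [T [F n]] - [F n]]]]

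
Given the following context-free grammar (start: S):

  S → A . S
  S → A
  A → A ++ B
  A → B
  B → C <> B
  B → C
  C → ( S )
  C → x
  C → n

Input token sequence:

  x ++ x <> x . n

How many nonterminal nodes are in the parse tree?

13

[S [A [A [B [C x]]] ++ [B [C x] <> [B [C x]]]] . [S [A [B [C n]]]]]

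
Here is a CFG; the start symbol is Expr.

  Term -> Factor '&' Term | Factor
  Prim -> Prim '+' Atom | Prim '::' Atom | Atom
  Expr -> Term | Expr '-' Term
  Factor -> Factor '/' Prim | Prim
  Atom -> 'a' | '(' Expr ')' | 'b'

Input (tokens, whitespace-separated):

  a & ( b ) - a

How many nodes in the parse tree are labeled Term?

4

[Expr [Expr [Term [Factor [Prim [Atom a]]] & [Term [Factor [Prim [Atom ( [Expr [Term [Factor [Prim [Atom b]]]]] )]]]]]] - [Term [Factor [Prim [Atom a]]]]]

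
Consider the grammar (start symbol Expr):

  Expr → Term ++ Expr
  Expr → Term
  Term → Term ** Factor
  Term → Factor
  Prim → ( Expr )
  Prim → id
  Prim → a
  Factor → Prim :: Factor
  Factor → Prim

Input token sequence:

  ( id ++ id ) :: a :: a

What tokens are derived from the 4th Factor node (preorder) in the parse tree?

[Expr [Term [Factor [Prim ( [Expr [Term [Factor [Prim id]]] ++ [Expr [Term [Factor [Prim id]]]]] )] :: [Factor [Prim a] :: [Factor [Prim a]]]]]]

a :: a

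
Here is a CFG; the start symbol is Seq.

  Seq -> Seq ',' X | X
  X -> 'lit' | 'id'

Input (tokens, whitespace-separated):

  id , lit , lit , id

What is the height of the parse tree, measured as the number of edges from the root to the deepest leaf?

[Seq [Seq [Seq [Seq [X id]] , [X lit]] , [X lit]] , [X id]]

5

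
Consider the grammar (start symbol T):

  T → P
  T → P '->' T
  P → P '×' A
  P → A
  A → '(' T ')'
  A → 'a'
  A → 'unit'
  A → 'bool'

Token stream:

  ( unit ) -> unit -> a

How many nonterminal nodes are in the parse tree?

12

[T [P [A ( [T [P [A unit]]] )]] -> [T [P [A unit]] -> [T [P [A a]]]]]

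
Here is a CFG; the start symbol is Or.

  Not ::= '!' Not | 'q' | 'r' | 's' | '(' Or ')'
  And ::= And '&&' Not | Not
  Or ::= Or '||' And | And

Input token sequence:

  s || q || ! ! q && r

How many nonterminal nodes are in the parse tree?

13

[Or [Or [Or [And [Not s]]] || [And [Not q]]] || [And [And [Not ! [Not ! [Not q]]]] && [Not r]]]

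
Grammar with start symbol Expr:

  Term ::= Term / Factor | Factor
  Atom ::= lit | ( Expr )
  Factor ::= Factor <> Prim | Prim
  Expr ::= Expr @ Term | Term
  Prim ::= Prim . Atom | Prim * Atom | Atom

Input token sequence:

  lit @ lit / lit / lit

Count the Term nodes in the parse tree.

4

[Expr [Expr [Term [Factor [Prim [Atom lit]]]]] @ [Term [Term [Term [Factor [Prim [Atom lit]]]] / [Factor [Prim [Atom lit]]]] / [Factor [Prim [Atom lit]]]]]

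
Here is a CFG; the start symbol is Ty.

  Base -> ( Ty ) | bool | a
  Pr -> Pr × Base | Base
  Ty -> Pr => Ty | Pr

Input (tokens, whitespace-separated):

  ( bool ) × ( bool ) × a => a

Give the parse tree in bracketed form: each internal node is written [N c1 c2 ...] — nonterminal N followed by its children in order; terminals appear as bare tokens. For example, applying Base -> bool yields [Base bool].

[Ty [Pr [Pr [Pr [Base ( [Ty [Pr [Base bool]]] )]] × [Base ( [Ty [Pr [Base bool]]] )]] × [Base a]] => [Ty [Pr [Base a]]]]

Ty
Pr => Ty
Pr × Base => Ty
Pr × Base × Base => Ty
Base × Base × Base => Ty
( Ty ) × Base × Base => Ty
( Pr ) × Base × Base => Ty
( Base ) × Base × Base => Ty
( bool ) × Base × Base => Ty
( bool ) × ( Ty ) × Base => Ty
( bool ) × ( Pr ) × Base => Ty
( bool ) × ( Base ) × Base => Ty
( bool ) × ( bool ) × Base => Ty
( bool ) × ( bool ) × a => Ty
( bool ) × ( bool ) × a => Pr
( bool ) × ( bool ) × a => Base
( bool ) × ( bool ) × a => a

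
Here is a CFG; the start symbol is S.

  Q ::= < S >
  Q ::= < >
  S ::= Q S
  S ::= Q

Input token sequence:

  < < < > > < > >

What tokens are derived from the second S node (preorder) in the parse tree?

< < > > < >

[S [Q < [S [Q < [S [Q < >]] >] [S [Q < >]]] >]]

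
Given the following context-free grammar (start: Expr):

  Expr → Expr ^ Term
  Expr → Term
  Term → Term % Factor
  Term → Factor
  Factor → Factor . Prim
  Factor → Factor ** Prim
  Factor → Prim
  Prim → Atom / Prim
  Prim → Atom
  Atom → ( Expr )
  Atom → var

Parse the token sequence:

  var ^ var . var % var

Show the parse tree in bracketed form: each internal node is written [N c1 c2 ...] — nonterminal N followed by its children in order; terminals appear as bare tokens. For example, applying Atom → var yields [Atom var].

[Expr [Expr [Term [Factor [Prim [Atom var]]]]] ^ [Term [Term [Factor [Factor [Prim [Atom var]]] . [Prim [Atom var]]]] % [Factor [Prim [Atom var]]]]]

Expr
Expr ^ Term
Term ^ Term
Factor ^ Term
Prim ^ Term
Atom ^ Term
var ^ Term
var ^ Term % Factor
var ^ Factor % Factor
var ^ Factor . Prim % Factor
var ^ Prim . Prim % Factor
var ^ Atom . Prim % Factor
var ^ var . Prim % Factor
var ^ var . Atom % Factor
var ^ var . var % Factor
var ^ var . var % Prim
var ^ var . var % Atom
var ^ var . var % var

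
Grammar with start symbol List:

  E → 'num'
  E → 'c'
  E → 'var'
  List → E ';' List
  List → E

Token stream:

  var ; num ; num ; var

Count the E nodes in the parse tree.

4

[List [E var] ; [List [E num] ; [List [E num] ; [List [E var]]]]]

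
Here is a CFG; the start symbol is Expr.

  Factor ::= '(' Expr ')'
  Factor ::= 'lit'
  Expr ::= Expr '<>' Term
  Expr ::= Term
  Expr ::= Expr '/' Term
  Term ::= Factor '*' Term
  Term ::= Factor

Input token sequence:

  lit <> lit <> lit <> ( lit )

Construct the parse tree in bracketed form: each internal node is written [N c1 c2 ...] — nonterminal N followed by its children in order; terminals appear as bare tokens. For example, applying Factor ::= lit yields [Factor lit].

Expr
Expr <> Term
Expr <> Term <> Term
Expr <> Term <> Term <> Term
Term <> Term <> Term <> Term
Factor <> Term <> Term <> Term
lit <> Term <> Term <> Term
lit <> Factor <> Term <> Term
lit <> lit <> Term <> Term
lit <> lit <> Factor <> Term
lit <> lit <> lit <> Term
lit <> lit <> lit <> Factor
lit <> lit <> lit <> ( Expr )
lit <> lit <> lit <> ( Term )
lit <> lit <> lit <> ( Factor )
lit <> lit <> lit <> ( lit )

[Expr [Expr [Expr [Expr [Term [Factor lit]]] <> [Term [Factor lit]]] <> [Term [Factor lit]]] <> [Term [Factor ( [Expr [Term [Factor lit]]] )]]]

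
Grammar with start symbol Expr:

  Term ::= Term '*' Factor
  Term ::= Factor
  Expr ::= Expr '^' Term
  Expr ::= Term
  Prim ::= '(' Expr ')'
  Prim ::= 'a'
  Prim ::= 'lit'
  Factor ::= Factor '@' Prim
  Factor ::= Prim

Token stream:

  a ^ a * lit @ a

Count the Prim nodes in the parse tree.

4

[Expr [Expr [Term [Factor [Prim a]]]] ^ [Term [Term [Factor [Prim a]]] * [Factor [Factor [Prim lit]] @ [Prim a]]]]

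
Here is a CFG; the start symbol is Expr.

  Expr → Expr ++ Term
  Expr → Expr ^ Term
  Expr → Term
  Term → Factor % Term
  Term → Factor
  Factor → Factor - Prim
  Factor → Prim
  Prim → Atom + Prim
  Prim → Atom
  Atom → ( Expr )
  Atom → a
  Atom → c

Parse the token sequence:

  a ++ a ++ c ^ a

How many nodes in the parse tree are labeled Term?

[Expr [Expr [Expr [Expr [Term [Factor [Prim [Atom a]]]]] ++ [Term [Factor [Prim [Atom a]]]]] ++ [Term [Factor [Prim [Atom c]]]]] ^ [Term [Factor [Prim [Atom a]]]]]

4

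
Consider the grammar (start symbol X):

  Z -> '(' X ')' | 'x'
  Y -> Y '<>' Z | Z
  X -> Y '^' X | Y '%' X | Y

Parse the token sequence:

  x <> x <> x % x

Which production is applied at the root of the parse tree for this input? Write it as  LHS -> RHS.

X -> Y '%' X

[X [Y [Y [Y [Z x]] <> [Z x]] <> [Z x]] % [X [Y [Z x]]]]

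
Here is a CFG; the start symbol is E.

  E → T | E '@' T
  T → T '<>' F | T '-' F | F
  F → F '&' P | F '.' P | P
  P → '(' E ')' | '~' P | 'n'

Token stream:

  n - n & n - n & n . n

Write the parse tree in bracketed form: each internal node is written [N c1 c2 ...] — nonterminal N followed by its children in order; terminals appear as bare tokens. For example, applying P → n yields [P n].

[E [T [T [T [F [P n]]] - [F [F [P n]] & [P n]]] - [F [F [F [P n]] & [P n]] . [P n]]]]

E
T
T - F
T - F - F
F - F - F
P - F - F
n - F - F
n - F & P - F
n - P & P - F
n - n & P - F
n - n & n - F
n - n & n - F . P
n - n & n - F & P . P
n - n & n - P & P . P
n - n & n - n & P . P
n - n & n - n & n . P
n - n & n - n & n . n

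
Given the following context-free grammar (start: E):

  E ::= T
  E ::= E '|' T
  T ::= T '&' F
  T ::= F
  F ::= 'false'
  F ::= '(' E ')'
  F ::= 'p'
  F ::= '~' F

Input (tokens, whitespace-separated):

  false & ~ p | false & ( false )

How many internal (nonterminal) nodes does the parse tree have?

[E [E [T [T [F false]] & [F ~ [F p]]]] | [T [T [F false]] & [F ( [E [T [F false]]] )]]]

14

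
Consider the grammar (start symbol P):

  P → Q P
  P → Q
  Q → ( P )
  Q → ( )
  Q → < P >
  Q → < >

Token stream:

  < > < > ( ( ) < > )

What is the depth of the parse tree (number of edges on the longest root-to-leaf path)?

7

[P [Q < >] [P [Q < >] [P [Q ( [P [Q ( )] [P [Q < >]]] )]]]]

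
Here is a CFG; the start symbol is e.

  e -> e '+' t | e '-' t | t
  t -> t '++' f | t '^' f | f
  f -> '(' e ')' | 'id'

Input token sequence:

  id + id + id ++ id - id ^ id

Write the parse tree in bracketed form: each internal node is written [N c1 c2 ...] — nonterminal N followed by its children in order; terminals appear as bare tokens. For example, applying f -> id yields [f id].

e
e - t
e + t - t
e + t + t - t
t + t + t - t
f + t + t - t
id + t + t - t
id + f + t - t
id + id + t - t
id + id + t ++ f - t
id + id + f ++ f - t
id + id + id ++ f - t
id + id + id ++ id - t
id + id + id ++ id - t ^ f
id + id + id ++ id - f ^ f
id + id + id ++ id - id ^ f
id + id + id ++ id - id ^ id

[e [e [e [e [t [f id]]] + [t [f id]]] + [t [t [f id]] ++ [f id]]] - [t [t [f id]] ^ [f id]]]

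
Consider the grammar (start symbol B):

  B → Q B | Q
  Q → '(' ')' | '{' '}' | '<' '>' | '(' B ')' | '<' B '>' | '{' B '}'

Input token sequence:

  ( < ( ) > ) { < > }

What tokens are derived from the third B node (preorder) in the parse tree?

[B [Q ( [B [Q < [B [Q ( )]] >]] )] [B [Q { [B [Q < >]] }]]]

( )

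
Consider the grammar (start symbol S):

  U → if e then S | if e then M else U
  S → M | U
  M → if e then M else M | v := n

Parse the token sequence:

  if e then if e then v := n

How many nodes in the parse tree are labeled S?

3

[S [U if e then [S [U if e then [S [M v := n]]]]]]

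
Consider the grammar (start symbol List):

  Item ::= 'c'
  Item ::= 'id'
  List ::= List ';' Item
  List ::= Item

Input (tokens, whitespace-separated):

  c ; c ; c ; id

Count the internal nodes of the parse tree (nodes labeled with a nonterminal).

[List [List [List [List [Item c]] ; [Item c]] ; [Item c]] ; [Item id]]

8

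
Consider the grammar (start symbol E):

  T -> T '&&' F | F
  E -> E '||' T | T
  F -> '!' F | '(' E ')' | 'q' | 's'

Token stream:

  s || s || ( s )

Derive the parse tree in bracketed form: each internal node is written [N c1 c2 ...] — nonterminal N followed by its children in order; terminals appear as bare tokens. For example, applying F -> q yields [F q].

[E [E [E [T [F s]]] || [T [F s]]] || [T [F ( [E [T [F s]]] )]]]

E
E || T
E || T || T
T || T || T
F || T || T
s || T || T
s || F || T
s || s || T
s || s || F
s || s || ( E )
s || s || ( T )
s || s || ( F )
s || s || ( s )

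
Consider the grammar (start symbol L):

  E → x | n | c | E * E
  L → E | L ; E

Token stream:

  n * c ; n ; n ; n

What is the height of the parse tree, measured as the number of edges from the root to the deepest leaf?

[L [L [L [L [E [E n] * [E c]]] ; [E n]] ; [E n]] ; [E n]]

6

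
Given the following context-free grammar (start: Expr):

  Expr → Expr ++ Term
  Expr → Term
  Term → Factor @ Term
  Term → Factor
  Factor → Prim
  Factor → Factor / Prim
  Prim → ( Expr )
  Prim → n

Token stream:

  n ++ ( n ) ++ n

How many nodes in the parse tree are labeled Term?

[Expr [Expr [Expr [Term [Factor [Prim n]]]] ++ [Term [Factor [Prim ( [Expr [Term [Factor [Prim n]]]] )]]]] ++ [Term [Factor [Prim n]]]]

4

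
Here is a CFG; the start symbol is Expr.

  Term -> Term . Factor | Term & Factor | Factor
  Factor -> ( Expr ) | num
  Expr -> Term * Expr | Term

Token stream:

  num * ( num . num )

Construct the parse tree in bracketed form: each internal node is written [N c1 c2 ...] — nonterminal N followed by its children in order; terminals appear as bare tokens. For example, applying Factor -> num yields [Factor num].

Expr
Term * Expr
Factor * Expr
num * Expr
num * Term
num * Factor
num * ( Expr )
num * ( Term )
num * ( Term . Factor )
num * ( Factor . Factor )
num * ( num . Factor )
num * ( num . num )

[Expr [Term [Factor num]] * [Expr [Term [Factor ( [Expr [Term [Term [Factor num]] . [Factor num]]] )]]]]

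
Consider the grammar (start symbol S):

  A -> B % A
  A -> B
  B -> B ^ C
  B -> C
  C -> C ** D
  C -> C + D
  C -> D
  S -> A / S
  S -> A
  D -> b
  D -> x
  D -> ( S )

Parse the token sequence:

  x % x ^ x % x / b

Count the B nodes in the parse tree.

[S [A [B [C [D x]]] % [A [B [B [C [D x]]] ^ [C [D x]]] % [A [B [C [D x]]]]]] / [S [A [B [C [D b]]]]]]

5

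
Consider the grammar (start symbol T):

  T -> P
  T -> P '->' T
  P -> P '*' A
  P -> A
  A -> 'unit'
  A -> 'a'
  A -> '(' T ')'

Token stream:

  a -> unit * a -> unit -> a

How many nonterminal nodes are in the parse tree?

14

[T [P [A a]] -> [T [P [P [A unit]] * [A a]] -> [T [P [A unit]] -> [T [P [A a]]]]]]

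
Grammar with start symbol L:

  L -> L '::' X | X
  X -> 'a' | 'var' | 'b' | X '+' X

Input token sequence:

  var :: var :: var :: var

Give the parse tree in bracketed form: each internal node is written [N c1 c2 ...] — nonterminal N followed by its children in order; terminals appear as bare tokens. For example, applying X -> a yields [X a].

L
L :: X
L :: X :: X
L :: X :: X :: X
X :: X :: X :: X
var :: X :: X :: X
var :: var :: X :: X
var :: var :: var :: X
var :: var :: var :: var

[L [L [L [L [X var]] :: [X var]] :: [X var]] :: [X var]]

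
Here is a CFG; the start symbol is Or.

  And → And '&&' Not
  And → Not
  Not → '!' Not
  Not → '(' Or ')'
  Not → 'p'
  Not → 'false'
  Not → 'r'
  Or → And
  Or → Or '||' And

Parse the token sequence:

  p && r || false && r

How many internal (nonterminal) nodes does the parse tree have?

[Or [Or [And [And [Not p]] && [Not r]]] || [And [And [Not false]] && [Not r]]]

10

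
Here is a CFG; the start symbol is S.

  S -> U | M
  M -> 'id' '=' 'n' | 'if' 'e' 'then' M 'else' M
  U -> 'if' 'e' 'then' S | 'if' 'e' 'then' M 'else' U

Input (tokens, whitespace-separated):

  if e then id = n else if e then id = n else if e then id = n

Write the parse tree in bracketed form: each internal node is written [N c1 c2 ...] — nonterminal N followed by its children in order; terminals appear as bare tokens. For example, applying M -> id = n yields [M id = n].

[S [U if e then [M id = n] else [U if e then [M id = n] else [U if e then [S [M id = n]]]]]]

S
U
if e then M else U
if e then id = n else U
if e then id = n else if e then M else U
if e then id = n else if e then id = n else U
if e then id = n else if e then id = n else if e then S
if e then id = n else if e then id = n else if e then M
if e then id = n else if e then id = n else if e then id = n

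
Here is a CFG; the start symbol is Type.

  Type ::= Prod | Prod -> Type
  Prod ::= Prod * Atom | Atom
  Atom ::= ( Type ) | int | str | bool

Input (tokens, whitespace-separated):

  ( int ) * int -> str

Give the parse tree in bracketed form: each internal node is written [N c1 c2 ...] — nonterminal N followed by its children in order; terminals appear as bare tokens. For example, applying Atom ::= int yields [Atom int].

Type
Prod -> Type
Prod * Atom -> Type
Atom * Atom -> Type
( Type ) * Atom -> Type
( Prod ) * Atom -> Type
( Atom ) * Atom -> Type
( int ) * Atom -> Type
( int ) * int -> Type
( int ) * int -> Prod
( int ) * int -> Atom
( int ) * int -> str

[Type [Prod [Prod [Atom ( [Type [Prod [Atom int]]] )]] * [Atom int]] -> [Type [Prod [Atom str]]]]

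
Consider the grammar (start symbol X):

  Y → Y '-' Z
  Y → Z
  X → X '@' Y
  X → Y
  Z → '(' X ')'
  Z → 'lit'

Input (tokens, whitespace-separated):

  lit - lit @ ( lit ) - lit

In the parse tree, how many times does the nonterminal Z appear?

[X [X [Y [Y [Z lit]] - [Z lit]]] @ [Y [Y [Z ( [X [Y [Z lit]]] )]] - [Z lit]]]

5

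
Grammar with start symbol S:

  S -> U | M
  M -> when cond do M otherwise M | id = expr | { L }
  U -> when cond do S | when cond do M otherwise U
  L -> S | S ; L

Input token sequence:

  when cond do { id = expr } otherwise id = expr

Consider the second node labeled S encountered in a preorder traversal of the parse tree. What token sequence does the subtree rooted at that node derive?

[S [M when cond do [M { [L [S [M id = expr]]] }] otherwise [M id = expr]]]

id = expr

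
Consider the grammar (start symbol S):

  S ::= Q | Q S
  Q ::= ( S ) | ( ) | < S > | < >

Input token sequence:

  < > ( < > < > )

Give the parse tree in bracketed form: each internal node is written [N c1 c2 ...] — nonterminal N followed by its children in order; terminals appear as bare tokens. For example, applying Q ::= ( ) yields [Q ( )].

[S [Q < >] [S [Q ( [S [Q < >] [S [Q < >]]] )]]]

S
Q S
< > S
< > Q
< > ( S )
< > ( Q S )
< > ( < > S )
< > ( < > Q )
< > ( < > < > )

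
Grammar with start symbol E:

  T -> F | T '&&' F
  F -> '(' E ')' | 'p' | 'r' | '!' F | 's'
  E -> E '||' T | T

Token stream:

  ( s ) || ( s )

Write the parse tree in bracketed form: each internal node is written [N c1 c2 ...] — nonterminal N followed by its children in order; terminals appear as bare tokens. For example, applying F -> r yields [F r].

E
E || T
T || T
F || T
( E ) || T
( T ) || T
( F ) || T
( s ) || T
( s ) || F
( s ) || ( E )
( s ) || ( T )
( s ) || ( F )
( s ) || ( s )

[E [E [T [F ( [E [T [F s]]] )]]] || [T [F ( [E [T [F s]]] )]]]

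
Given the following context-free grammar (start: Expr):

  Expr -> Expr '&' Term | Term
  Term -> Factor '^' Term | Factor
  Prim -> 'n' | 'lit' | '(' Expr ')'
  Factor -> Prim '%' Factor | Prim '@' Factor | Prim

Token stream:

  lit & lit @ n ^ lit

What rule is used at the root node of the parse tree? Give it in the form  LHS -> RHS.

Expr -> Expr '&' Term

[Expr [Expr [Term [Factor [Prim lit]]]] & [Term [Factor [Prim lit] @ [Factor [Prim n]]] ^ [Term [Factor [Prim lit]]]]]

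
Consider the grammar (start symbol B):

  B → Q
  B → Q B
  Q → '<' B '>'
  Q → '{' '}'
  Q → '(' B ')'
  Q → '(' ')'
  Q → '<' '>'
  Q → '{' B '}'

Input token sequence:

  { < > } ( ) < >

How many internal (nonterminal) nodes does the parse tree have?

8

[B [Q { [B [Q < >]] }] [B [Q ( )] [B [Q < >]]]]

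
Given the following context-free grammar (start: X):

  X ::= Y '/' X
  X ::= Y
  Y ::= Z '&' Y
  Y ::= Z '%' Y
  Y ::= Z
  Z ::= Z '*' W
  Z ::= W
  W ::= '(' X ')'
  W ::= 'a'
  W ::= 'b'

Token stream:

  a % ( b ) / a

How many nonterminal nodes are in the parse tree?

[X [Y [Z [W a]] % [Y [Z [W ( [X [Y [Z [W b]]]] )]]]] / [X [Y [Z [W a]]]]]

15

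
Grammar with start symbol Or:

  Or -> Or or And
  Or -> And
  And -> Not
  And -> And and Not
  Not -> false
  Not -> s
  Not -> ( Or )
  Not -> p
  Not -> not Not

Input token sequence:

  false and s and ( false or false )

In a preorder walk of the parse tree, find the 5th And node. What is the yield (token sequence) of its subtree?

false

[Or [And [And [And [Not false]] and [Not s]] and [Not ( [Or [Or [And [Not false]]] or [And [Not false]]] )]]]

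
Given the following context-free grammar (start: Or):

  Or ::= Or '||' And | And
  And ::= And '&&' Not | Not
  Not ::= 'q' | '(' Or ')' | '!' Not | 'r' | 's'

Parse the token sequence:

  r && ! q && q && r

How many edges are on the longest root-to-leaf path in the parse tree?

[Or [And [And [And [And [Not r]] && [Not ! [Not q]]] && [Not q]] && [Not r]]]

6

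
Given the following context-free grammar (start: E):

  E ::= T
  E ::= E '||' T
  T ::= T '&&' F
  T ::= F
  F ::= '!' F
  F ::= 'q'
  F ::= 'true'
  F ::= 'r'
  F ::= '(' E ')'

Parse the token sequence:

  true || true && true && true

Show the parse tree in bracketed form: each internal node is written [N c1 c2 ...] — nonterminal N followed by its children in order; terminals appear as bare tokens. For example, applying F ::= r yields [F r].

[E [E [T [F true]]] || [T [T [T [F true]] && [F true]] && [F true]]]

E
E || T
T || T
F || T
true || T
true || T && F
true || T && F && F
true || F && F && F
true || true && F && F
true || true && true && F
true || true && true && true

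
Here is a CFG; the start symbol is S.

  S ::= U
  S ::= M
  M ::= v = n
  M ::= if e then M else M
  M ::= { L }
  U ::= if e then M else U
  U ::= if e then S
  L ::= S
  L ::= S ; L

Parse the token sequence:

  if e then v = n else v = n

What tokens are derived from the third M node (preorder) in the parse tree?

v = n

[S [M if e then [M v = n] else [M v = n]]]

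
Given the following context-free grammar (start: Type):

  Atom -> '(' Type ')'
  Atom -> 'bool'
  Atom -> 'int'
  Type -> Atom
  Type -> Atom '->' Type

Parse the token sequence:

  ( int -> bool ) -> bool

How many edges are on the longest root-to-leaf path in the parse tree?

5

[Type [Atom ( [Type [Atom int] -> [Type [Atom bool]]] )] -> [Type [Atom bool]]]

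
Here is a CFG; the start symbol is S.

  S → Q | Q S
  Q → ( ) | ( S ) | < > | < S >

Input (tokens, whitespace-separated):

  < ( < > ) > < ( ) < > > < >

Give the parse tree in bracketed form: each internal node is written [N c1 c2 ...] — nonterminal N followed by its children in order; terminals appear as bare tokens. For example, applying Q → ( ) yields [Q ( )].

S
Q S
< S > S
< Q > S
< ( S ) > S
< ( Q ) > S
< ( < > ) > S
< ( < > ) > Q S
< ( < > ) > < S > S
< ( < > ) > < Q S > S
< ( < > ) > < ( ) S > S
< ( < > ) > < ( ) Q > S
< ( < > ) > < ( ) < > > S
< ( < > ) > < ( ) < > > Q
< ( < > ) > < ( ) < > > < >

[S [Q < [S [Q ( [S [Q < >]] )]] >] [S [Q < [S [Q ( )] [S [Q < >]]] >] [S [Q < >]]]]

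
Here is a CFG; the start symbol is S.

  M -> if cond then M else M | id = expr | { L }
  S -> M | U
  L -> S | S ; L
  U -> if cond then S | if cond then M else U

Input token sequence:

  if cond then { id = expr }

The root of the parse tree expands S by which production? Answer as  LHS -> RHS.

[S [U if cond then [S [M { [L [S [M id = expr]]] }]]]]

S -> U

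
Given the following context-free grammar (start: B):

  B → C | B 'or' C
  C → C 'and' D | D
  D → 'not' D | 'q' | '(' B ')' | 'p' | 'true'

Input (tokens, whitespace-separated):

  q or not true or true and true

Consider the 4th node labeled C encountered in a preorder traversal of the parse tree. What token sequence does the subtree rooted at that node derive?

true

[B [B [B [C [D q]]] or [C [D not [D true]]]] or [C [C [D true]] and [D true]]]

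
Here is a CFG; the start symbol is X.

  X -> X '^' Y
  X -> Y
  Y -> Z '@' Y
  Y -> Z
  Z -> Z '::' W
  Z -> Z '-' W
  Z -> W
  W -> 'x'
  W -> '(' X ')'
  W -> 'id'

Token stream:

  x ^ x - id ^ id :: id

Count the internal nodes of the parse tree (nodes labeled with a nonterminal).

[X [X [X [Y [Z [W x]]]] ^ [Y [Z [Z [W x]] - [W id]]]] ^ [Y [Z [Z [W id]] :: [W id]]]]

16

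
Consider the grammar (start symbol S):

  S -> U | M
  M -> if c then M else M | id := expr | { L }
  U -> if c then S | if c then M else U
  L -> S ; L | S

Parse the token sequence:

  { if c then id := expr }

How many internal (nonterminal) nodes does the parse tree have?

7

[S [M { [L [S [U if c then [S [M id := expr]]]]] }]]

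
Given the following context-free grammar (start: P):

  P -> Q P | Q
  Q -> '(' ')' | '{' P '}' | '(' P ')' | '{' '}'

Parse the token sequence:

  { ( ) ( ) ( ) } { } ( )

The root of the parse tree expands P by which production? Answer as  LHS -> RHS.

P -> Q P

[P [Q { [P [Q ( )] [P [Q ( )] [P [Q ( )]]]] }] [P [Q { }] [P [Q ( )]]]]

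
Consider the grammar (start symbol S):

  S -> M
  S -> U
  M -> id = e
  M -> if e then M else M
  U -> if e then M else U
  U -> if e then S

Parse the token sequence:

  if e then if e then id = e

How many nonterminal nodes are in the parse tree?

[S [U if e then [S [U if e then [S [M id = e]]]]]]

6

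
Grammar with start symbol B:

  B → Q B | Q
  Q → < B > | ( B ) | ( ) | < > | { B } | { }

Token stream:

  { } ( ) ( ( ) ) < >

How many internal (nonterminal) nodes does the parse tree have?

[B [Q { }] [B [Q ( )] [B [Q ( [B [Q ( )]] )] [B [Q < >]]]]]

10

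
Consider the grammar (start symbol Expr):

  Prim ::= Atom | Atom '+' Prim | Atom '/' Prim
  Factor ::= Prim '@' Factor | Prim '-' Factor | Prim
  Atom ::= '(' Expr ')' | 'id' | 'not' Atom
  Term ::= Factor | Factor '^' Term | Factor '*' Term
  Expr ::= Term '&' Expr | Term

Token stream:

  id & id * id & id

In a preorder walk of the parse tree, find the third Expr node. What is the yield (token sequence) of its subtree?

[Expr [Term [Factor [Prim [Atom id]]]] & [Expr [Term [Factor [Prim [Atom id]]] * [Term [Factor [Prim [Atom id]]]]] & [Expr [Term [Factor [Prim [Atom id]]]]]]]

id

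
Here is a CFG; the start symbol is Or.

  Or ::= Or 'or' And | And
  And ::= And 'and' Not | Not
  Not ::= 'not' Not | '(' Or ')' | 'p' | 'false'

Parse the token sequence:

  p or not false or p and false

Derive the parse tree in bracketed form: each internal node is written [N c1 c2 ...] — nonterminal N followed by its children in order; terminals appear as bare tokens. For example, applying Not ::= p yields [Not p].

[Or [Or [Or [And [Not p]]] or [And [Not not [Not false]]]] or [And [And [Not p]] and [Not false]]]

Or
Or or And
Or or And or And
And or And or And
Not or And or And
p or And or And
p or Not or And
p or not Not or And
p or not false or And
p or not false or And and Not
p or not false or Not and Not
p or not false or p and Not
p or not false or p and false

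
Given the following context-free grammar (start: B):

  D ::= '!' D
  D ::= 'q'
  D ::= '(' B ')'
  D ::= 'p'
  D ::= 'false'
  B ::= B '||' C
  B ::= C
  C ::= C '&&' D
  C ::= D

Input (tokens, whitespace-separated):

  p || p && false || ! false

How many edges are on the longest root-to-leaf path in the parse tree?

5

[B [B [B [C [D p]]] || [C [C [D p]] && [D false]]] || [C [D ! [D false]]]]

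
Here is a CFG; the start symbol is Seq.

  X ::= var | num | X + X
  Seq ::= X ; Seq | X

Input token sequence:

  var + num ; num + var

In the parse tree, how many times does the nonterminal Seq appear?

2

[Seq [X [X var] + [X num]] ; [Seq [X [X num] + [X var]]]]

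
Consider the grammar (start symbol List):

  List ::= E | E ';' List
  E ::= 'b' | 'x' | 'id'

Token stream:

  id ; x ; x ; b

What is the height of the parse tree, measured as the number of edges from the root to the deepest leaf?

[List [E id] ; [List [E x] ; [List [E x] ; [List [E b]]]]]

5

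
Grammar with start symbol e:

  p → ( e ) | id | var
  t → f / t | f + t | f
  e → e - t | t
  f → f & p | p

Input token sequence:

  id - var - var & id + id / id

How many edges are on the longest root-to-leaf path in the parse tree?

[e [e [e [t [f [p id]]]] - [t [f [p var]]]] - [t [f [f [p var]] & [p id]] + [t [f [p id]] / [t [f [p id]]]]]]

6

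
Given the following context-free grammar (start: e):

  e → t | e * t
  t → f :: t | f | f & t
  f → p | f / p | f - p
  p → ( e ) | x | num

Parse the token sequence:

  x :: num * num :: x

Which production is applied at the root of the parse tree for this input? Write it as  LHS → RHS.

e → e * t

[e [e [t [f [p x]] :: [t [f [p num]]]]] * [t [f [p num]] :: [t [f [p x]]]]]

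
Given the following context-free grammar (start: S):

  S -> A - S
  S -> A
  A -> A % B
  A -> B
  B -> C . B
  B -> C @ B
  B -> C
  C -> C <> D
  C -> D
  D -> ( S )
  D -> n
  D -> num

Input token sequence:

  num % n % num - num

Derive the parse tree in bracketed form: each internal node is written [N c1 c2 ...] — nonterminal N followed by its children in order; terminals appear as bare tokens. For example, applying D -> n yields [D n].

[S [A [A [A [B [C [D num]]]] % [B [C [D n]]]] % [B [C [D num]]]] - [S [A [B [C [D num]]]]]]

S
A - S
A % B - S
A % B % B - S
B % B % B - S
C % B % B - S
D % B % B - S
num % B % B - S
num % C % B - S
num % D % B - S
num % n % B - S
num % n % C - S
num % n % D - S
num % n % num - S
num % n % num - A
num % n % num - B
num % n % num - C
num % n % num - D
num % n % num - num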